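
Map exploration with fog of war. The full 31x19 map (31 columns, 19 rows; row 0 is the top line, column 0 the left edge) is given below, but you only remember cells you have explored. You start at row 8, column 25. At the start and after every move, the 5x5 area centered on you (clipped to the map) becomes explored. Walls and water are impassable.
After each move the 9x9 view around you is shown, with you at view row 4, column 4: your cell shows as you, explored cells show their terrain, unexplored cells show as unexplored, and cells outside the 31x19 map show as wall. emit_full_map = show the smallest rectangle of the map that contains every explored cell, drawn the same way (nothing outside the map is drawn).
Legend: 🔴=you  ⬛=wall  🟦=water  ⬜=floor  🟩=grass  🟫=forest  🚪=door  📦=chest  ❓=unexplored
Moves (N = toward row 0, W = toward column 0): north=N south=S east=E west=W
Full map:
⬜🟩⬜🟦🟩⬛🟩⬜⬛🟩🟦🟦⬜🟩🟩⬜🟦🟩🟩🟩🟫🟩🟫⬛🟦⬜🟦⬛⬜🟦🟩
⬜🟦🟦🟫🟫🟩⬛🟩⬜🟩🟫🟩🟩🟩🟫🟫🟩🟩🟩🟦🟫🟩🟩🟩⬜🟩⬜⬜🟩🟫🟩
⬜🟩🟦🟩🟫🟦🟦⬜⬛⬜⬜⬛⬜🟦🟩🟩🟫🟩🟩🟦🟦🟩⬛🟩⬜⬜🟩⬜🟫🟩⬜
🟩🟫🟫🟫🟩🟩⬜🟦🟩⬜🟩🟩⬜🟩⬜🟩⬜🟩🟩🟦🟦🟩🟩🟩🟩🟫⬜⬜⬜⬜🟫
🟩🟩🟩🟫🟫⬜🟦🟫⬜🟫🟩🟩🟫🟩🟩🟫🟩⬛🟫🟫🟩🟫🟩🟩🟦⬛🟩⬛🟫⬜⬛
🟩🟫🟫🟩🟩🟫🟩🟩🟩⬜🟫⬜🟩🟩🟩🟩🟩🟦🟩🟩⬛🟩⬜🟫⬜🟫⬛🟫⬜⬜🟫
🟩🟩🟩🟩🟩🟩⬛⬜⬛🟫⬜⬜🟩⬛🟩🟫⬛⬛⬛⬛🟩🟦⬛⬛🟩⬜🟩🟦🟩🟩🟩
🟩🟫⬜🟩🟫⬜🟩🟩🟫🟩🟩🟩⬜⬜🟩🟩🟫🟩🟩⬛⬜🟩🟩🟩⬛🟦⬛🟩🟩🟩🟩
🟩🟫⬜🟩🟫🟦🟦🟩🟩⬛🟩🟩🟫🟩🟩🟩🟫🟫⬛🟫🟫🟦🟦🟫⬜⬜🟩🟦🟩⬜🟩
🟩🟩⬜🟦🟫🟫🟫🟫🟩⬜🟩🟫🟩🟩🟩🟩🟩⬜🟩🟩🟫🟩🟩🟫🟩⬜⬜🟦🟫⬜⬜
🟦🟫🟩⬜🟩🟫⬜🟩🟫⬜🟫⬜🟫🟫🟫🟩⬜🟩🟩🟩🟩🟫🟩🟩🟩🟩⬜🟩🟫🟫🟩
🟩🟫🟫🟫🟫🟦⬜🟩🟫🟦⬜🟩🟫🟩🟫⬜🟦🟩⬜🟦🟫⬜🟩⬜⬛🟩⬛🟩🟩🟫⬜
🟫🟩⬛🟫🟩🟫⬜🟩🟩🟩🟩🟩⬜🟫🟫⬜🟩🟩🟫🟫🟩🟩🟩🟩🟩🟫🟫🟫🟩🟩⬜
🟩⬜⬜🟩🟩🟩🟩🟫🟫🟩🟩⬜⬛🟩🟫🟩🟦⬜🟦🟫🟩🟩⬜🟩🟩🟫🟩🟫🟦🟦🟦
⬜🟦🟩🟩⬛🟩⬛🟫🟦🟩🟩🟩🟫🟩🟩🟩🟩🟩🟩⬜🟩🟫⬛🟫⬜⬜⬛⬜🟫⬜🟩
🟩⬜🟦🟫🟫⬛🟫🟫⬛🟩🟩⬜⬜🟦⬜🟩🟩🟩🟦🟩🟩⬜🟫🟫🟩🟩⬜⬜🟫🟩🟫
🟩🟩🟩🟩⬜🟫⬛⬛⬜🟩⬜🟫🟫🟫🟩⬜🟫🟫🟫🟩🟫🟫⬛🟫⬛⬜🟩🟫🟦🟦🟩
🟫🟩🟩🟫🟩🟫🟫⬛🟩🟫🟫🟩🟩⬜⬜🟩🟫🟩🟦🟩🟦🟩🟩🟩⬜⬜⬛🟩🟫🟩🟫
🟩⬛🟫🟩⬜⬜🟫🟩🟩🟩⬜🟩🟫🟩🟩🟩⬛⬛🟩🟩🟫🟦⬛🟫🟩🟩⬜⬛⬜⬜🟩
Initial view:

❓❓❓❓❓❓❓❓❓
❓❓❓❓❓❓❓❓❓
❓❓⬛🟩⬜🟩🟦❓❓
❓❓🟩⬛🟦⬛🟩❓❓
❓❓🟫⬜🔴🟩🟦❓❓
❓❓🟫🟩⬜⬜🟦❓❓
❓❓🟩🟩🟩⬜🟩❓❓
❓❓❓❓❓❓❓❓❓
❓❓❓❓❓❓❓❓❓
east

❓❓❓❓❓❓❓❓❓
❓❓❓❓❓❓❓❓❓
❓⬛🟩⬜🟩🟦🟩❓❓
❓🟩⬛🟦⬛🟩🟩❓❓
❓🟫⬜⬜🔴🟦🟩❓❓
❓🟫🟩⬜⬜🟦🟫❓❓
❓🟩🟩🟩⬜🟩🟫❓❓
❓❓❓❓❓❓❓❓❓
❓❓❓❓❓❓❓❓❓

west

❓❓❓❓❓❓❓❓❓
❓❓❓❓❓❓❓❓❓
❓❓⬛🟩⬜🟩🟦🟩❓
❓❓🟩⬛🟦⬛🟩🟩❓
❓❓🟫⬜🔴🟩🟦🟩❓
❓❓🟫🟩⬜⬜🟦🟫❓
❓❓🟩🟩🟩⬜🟩🟫❓
❓❓❓❓❓❓❓❓❓
❓❓❓❓❓❓❓❓❓

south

❓❓❓❓❓❓❓❓❓
❓❓⬛🟩⬜🟩🟦🟩❓
❓❓🟩⬛🟦⬛🟩🟩❓
❓❓🟫⬜⬜🟩🟦🟩❓
❓❓🟫🟩🔴⬜🟦🟫❓
❓❓🟩🟩🟩⬜🟩🟫❓
❓❓⬜⬛🟩⬛🟩❓❓
❓❓❓❓❓❓❓❓❓
❓❓❓❓❓❓❓❓❓

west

❓❓❓❓❓❓❓❓❓
❓❓❓⬛🟩⬜🟩🟦🟩
❓❓🟩🟩⬛🟦⬛🟩🟩
❓❓🟦🟫⬜⬜🟩🟦🟩
❓❓🟩🟫🔴⬜⬜🟦🟫
❓❓🟩🟩🟩🟩⬜🟩🟫
❓❓🟩⬜⬛🟩⬛🟩❓
❓❓❓❓❓❓❓❓❓
❓❓❓❓❓❓❓❓❓

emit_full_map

❓⬛🟩⬜🟩🟦🟩
🟩🟩⬛🟦⬛🟩🟩
🟦🟫⬜⬜🟩🟦🟩
🟩🟫🔴⬜⬜🟦🟫
🟩🟩🟩🟩⬜🟩🟫
🟩⬜⬛🟩⬛🟩❓

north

❓❓❓❓❓❓❓❓❓
❓❓❓❓❓❓❓❓❓
❓❓⬛⬛🟩⬜🟩🟦🟩
❓❓🟩🟩⬛🟦⬛🟩🟩
❓❓🟦🟫🔴⬜🟩🟦🟩
❓❓🟩🟫🟩⬜⬜🟦🟫
❓❓🟩🟩🟩🟩⬜🟩🟫
❓❓🟩⬜⬛🟩⬛🟩❓
❓❓❓❓❓❓❓❓❓

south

❓❓❓❓❓❓❓❓❓
❓❓⬛⬛🟩⬜🟩🟦🟩
❓❓🟩🟩⬛🟦⬛🟩🟩
❓❓🟦🟫⬜⬜🟩🟦🟩
❓❓🟩🟫🔴⬜⬜🟦🟫
❓❓🟩🟩🟩🟩⬜🟩🟫
❓❓🟩⬜⬛🟩⬛🟩❓
❓❓❓❓❓❓❓❓❓
❓❓❓❓❓❓❓❓❓

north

❓❓❓❓❓❓❓❓❓
❓❓❓❓❓❓❓❓❓
❓❓⬛⬛🟩⬜🟩🟦🟩
❓❓🟩🟩⬛🟦⬛🟩🟩
❓❓🟦🟫🔴⬜🟩🟦🟩
❓❓🟩🟫🟩⬜⬜🟦🟫
❓❓🟩🟩🟩🟩⬜🟩🟫
❓❓🟩⬜⬛🟩⬛🟩❓
❓❓❓❓❓❓❓❓❓

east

❓❓❓❓❓❓❓❓❓
❓❓❓❓❓❓❓❓❓
❓⬛⬛🟩⬜🟩🟦🟩❓
❓🟩🟩⬛🟦⬛🟩🟩❓
❓🟦🟫⬜🔴🟩🟦🟩❓
❓🟩🟫🟩⬜⬜🟦🟫❓
❓🟩🟩🟩🟩⬜🟩🟫❓
❓🟩⬜⬛🟩⬛🟩❓❓
❓❓❓❓❓❓❓❓❓

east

❓❓❓❓❓❓❓❓❓
❓❓❓❓❓❓❓❓❓
⬛⬛🟩⬜🟩🟦🟩❓❓
🟩🟩⬛🟦⬛🟩🟩❓❓
🟦🟫⬜⬜🔴🟦🟩❓❓
🟩🟫🟩⬜⬜🟦🟫❓❓
🟩🟩🟩🟩⬜🟩🟫❓❓
🟩⬜⬛🟩⬛🟩❓❓❓
❓❓❓❓❓❓❓❓❓

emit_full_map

⬛⬛🟩⬜🟩🟦🟩
🟩🟩⬛🟦⬛🟩🟩
🟦🟫⬜⬜🔴🟦🟩
🟩🟫🟩⬜⬜🟦🟫
🟩🟩🟩🟩⬜🟩🟫
🟩⬜⬛🟩⬛🟩❓

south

❓❓❓❓❓❓❓❓❓
⬛⬛🟩⬜🟩🟦🟩❓❓
🟩🟩⬛🟦⬛🟩🟩❓❓
🟦🟫⬜⬜🟩🟦🟩❓❓
🟩🟫🟩⬜🔴🟦🟫❓❓
🟩🟩🟩🟩⬜🟩🟫❓❓
🟩⬜⬛🟩⬛🟩🟩❓❓
❓❓❓❓❓❓❓❓❓
❓❓❓❓❓❓❓❓❓

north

❓❓❓❓❓❓❓❓❓
❓❓❓❓❓❓❓❓❓
⬛⬛🟩⬜🟩🟦🟩❓❓
🟩🟩⬛🟦⬛🟩🟩❓❓
🟦🟫⬜⬜🔴🟦🟩❓❓
🟩🟫🟩⬜⬜🟦🟫❓❓
🟩🟩🟩🟩⬜🟩🟫❓❓
🟩⬜⬛🟩⬛🟩🟩❓❓
❓❓❓❓❓❓❓❓❓

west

❓❓❓❓❓❓❓❓❓
❓❓❓❓❓❓❓❓❓
❓⬛⬛🟩⬜🟩🟦🟩❓
❓🟩🟩⬛🟦⬛🟩🟩❓
❓🟦🟫⬜🔴🟩🟦🟩❓
❓🟩🟫🟩⬜⬜🟦🟫❓
❓🟩🟩🟩🟩⬜🟩🟫❓
❓🟩⬜⬛🟩⬛🟩🟩❓
❓❓❓❓❓❓❓❓❓

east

❓❓❓❓❓❓❓❓❓
❓❓❓❓❓❓❓❓❓
⬛⬛🟩⬜🟩🟦🟩❓❓
🟩🟩⬛🟦⬛🟩🟩❓❓
🟦🟫⬜⬜🔴🟦🟩❓❓
🟩🟫🟩⬜⬜🟦🟫❓❓
🟩🟩🟩🟩⬜🟩🟫❓❓
🟩⬜⬛🟩⬛🟩🟩❓❓
❓❓❓❓❓❓❓❓❓

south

❓❓❓❓❓❓❓❓❓
⬛⬛🟩⬜🟩🟦🟩❓❓
🟩🟩⬛🟦⬛🟩🟩❓❓
🟦🟫⬜⬜🟩🟦🟩❓❓
🟩🟫🟩⬜🔴🟦🟫❓❓
🟩🟩🟩🟩⬜🟩🟫❓❓
🟩⬜⬛🟩⬛🟩🟩❓❓
❓❓❓❓❓❓❓❓❓
❓❓❓❓❓❓❓❓❓


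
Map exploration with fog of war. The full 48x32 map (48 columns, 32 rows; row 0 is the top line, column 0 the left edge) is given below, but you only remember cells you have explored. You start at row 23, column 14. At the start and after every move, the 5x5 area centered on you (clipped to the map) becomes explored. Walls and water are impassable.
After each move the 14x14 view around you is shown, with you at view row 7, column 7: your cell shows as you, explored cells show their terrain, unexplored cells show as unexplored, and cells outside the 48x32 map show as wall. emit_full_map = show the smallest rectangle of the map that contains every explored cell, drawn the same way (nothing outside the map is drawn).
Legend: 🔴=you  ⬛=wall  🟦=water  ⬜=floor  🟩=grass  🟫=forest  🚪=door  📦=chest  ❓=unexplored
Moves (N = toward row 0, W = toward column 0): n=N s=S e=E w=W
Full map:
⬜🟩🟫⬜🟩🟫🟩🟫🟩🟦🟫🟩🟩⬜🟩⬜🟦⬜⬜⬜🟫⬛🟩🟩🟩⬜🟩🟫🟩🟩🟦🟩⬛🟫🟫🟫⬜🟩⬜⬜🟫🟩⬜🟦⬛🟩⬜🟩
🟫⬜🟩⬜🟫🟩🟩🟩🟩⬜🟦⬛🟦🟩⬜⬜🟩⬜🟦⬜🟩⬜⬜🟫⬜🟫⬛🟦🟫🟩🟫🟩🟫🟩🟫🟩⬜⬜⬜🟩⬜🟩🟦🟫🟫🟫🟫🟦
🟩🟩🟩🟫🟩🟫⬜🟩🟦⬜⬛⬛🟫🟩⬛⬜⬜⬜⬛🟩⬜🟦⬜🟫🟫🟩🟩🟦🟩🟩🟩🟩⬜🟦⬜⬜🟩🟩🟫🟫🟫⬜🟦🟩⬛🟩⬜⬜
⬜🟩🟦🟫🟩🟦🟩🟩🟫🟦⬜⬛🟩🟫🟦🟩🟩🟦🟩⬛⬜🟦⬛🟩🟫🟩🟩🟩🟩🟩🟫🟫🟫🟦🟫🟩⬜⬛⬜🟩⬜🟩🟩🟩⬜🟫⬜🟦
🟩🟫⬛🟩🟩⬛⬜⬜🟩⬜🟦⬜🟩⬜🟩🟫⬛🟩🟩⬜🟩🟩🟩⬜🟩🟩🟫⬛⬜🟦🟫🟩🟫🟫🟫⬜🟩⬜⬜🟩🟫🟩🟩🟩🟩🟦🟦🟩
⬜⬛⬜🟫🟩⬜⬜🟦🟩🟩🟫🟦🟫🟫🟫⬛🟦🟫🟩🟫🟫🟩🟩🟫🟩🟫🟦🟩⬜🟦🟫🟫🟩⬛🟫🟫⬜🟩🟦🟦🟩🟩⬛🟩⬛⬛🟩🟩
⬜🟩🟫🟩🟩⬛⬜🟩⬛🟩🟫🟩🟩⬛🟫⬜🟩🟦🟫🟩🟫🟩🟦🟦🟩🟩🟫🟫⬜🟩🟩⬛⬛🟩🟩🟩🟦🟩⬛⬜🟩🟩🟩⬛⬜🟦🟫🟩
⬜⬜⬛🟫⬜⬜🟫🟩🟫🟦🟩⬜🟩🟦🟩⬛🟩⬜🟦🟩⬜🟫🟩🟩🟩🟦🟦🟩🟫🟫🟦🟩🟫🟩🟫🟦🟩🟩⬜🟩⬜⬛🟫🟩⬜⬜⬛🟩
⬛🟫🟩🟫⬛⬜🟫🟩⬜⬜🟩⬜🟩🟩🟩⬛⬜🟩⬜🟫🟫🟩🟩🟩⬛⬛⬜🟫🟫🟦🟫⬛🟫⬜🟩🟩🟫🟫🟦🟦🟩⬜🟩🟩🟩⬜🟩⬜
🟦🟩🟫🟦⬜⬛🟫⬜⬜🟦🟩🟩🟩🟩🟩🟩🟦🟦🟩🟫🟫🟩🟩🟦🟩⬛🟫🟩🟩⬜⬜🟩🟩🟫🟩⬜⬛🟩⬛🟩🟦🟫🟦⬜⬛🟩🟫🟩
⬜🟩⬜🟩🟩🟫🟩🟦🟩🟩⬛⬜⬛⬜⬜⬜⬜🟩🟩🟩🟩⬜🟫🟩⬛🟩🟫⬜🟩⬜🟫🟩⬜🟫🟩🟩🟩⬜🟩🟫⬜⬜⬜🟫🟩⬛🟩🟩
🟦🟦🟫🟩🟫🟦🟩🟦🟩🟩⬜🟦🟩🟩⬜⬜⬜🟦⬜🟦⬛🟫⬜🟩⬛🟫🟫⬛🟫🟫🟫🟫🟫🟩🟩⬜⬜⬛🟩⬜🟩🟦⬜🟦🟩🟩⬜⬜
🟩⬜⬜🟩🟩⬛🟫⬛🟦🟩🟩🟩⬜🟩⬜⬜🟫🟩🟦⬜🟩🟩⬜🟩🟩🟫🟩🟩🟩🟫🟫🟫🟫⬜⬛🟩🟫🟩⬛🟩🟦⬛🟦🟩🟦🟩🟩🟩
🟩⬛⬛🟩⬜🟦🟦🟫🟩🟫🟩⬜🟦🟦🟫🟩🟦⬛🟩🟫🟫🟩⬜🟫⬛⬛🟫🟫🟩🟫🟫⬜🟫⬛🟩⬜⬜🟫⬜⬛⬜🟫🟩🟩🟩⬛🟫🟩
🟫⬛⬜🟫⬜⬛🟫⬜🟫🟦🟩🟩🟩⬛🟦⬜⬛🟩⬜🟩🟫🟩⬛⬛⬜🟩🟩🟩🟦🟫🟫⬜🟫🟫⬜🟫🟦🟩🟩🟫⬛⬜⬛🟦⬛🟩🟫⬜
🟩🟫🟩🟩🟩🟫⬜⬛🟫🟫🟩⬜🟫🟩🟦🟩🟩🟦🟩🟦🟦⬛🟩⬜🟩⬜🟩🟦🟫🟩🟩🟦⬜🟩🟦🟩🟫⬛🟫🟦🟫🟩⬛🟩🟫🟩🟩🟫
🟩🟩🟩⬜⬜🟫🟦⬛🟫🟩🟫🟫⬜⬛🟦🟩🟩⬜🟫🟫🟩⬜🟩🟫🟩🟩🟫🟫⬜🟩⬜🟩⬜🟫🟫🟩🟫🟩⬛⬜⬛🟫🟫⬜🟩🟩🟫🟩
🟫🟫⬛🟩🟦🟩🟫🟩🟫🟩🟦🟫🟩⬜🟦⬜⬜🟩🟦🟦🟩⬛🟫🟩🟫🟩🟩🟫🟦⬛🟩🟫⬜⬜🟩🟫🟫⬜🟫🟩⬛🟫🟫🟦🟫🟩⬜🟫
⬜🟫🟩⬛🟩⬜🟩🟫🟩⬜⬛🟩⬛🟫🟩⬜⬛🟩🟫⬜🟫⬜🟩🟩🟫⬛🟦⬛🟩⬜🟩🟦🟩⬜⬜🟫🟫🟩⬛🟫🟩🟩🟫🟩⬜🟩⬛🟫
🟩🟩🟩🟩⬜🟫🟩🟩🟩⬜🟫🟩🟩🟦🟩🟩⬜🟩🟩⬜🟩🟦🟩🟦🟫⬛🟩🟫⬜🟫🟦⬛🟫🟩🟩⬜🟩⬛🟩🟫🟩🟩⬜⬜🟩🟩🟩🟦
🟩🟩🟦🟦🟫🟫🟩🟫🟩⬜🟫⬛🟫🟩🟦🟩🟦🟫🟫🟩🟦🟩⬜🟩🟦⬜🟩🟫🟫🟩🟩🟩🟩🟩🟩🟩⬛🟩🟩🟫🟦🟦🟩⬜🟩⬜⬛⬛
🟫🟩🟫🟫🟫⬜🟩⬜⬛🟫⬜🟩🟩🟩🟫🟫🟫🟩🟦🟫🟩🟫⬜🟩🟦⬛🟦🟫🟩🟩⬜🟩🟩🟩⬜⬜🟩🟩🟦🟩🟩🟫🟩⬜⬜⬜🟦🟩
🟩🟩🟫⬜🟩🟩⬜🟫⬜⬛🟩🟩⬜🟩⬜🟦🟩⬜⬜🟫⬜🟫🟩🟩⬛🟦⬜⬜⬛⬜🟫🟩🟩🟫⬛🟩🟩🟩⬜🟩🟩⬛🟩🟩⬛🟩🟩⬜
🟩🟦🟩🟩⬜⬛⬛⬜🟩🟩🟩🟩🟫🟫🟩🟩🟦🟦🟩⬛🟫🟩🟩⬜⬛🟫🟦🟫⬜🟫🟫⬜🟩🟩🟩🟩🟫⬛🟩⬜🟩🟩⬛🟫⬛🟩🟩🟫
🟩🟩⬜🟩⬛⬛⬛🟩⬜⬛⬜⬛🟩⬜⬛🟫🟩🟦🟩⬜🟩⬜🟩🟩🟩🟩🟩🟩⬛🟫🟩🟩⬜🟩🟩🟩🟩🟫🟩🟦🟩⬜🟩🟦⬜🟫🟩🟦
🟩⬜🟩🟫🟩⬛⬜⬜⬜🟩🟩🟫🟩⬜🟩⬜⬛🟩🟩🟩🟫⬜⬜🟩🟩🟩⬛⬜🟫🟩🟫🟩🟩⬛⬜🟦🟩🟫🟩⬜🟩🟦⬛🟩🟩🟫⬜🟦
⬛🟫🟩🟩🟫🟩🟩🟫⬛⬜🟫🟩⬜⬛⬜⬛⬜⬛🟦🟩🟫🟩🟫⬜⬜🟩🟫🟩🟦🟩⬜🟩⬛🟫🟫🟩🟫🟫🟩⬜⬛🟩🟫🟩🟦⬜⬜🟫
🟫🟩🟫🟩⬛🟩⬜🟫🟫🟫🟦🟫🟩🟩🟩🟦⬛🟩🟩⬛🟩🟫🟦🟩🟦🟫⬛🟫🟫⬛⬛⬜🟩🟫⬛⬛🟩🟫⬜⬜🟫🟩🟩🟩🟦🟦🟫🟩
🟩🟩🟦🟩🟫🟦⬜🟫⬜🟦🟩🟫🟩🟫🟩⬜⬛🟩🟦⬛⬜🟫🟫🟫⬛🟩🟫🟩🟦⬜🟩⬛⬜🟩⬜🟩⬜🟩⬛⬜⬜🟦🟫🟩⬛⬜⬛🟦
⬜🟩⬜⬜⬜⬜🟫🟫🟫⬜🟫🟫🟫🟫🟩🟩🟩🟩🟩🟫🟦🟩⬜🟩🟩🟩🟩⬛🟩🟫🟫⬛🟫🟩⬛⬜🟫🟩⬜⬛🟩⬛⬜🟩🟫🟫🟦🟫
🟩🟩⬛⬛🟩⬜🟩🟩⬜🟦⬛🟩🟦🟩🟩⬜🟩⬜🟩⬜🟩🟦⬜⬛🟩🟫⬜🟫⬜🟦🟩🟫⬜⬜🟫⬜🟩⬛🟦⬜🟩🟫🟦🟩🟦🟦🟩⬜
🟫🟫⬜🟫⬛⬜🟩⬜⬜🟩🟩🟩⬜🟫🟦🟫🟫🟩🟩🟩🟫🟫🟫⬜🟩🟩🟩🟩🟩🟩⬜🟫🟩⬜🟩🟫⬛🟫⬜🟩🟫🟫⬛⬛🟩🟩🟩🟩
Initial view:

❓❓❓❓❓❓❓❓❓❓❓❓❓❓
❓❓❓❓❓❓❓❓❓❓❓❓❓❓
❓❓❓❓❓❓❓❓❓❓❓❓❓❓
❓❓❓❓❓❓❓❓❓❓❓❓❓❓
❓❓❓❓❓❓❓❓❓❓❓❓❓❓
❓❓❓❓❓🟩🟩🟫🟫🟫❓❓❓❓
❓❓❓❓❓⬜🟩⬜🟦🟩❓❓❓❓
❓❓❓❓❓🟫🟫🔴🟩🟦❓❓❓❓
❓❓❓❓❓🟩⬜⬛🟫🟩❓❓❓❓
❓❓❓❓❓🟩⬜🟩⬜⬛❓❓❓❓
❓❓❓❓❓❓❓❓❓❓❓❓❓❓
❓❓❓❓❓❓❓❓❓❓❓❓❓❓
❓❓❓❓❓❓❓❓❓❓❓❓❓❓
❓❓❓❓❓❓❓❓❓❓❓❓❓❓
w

❓❓❓❓❓❓❓❓❓❓❓❓❓❓
❓❓❓❓❓❓❓❓❓❓❓❓❓❓
❓❓❓❓❓❓❓❓❓❓❓❓❓❓
❓❓❓❓❓❓❓❓❓❓❓❓❓❓
❓❓❓❓❓❓❓❓❓❓❓❓❓❓
❓❓❓❓❓🟩🟩🟩🟫🟫🟫❓❓❓
❓❓❓❓❓🟩⬜🟩⬜🟦🟩❓❓❓
❓❓❓❓❓🟩🟫🔴🟩🟩🟦❓❓❓
❓❓❓❓❓⬛🟩⬜⬛🟫🟩❓❓❓
❓❓❓❓❓🟫🟩⬜🟩⬜⬛❓❓❓
❓❓❓❓❓❓❓❓❓❓❓❓❓❓
❓❓❓❓❓❓❓❓❓❓❓❓❓❓
❓❓❓❓❓❓❓❓❓❓❓❓❓❓
❓❓❓❓❓❓❓❓❓❓❓❓❓❓

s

❓❓❓❓❓❓❓❓❓❓❓❓❓❓
❓❓❓❓❓❓❓❓❓❓❓❓❓❓
❓❓❓❓❓❓❓❓❓❓❓❓❓❓
❓❓❓❓❓❓❓❓❓❓❓❓❓❓
❓❓❓❓❓🟩🟩🟩🟫🟫🟫❓❓❓
❓❓❓❓❓🟩⬜🟩⬜🟦🟩❓❓❓
❓❓❓❓❓🟩🟫🟫🟩🟩🟦❓❓❓
❓❓❓❓❓⬛🟩🔴⬛🟫🟩❓❓❓
❓❓❓❓❓🟫🟩⬜🟩⬜⬛❓❓❓
❓❓❓❓❓🟩⬜⬛⬜⬛❓❓❓❓
❓❓❓❓❓❓❓❓❓❓❓❓❓❓
❓❓❓❓❓❓❓❓❓❓❓❓❓❓
❓❓❓❓❓❓❓❓❓❓❓❓❓❓
❓❓❓❓❓❓❓❓❓❓❓❓❓❓

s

❓❓❓❓❓❓❓❓❓❓❓❓❓❓
❓❓❓❓❓❓❓❓❓❓❓❓❓❓
❓❓❓❓❓❓❓❓❓❓❓❓❓❓
❓❓❓❓❓🟩🟩🟩🟫🟫🟫❓❓❓
❓❓❓❓❓🟩⬜🟩⬜🟦🟩❓❓❓
❓❓❓❓❓🟩🟫🟫🟩🟩🟦❓❓❓
❓❓❓❓❓⬛🟩⬜⬛🟫🟩❓❓❓
❓❓❓❓❓🟫🟩🔴🟩⬜⬛❓❓❓
❓❓❓❓❓🟩⬜⬛⬜⬛❓❓❓❓
❓❓❓❓❓🟫🟩🟩🟩🟦❓❓❓❓
❓❓❓❓❓❓❓❓❓❓❓❓❓❓
❓❓❓❓❓❓❓❓❓❓❓❓❓❓
❓❓❓❓❓❓❓❓❓❓❓❓❓❓
❓❓❓❓❓❓❓❓❓❓❓❓❓❓

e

❓❓❓❓❓❓❓❓❓❓❓❓❓❓
❓❓❓❓❓❓❓❓❓❓❓❓❓❓
❓❓❓❓❓❓❓❓❓❓❓❓❓❓
❓❓❓❓🟩🟩🟩🟫🟫🟫❓❓❓❓
❓❓❓❓🟩⬜🟩⬜🟦🟩❓❓❓❓
❓❓❓❓🟩🟫🟫🟩🟩🟦❓❓❓❓
❓❓❓❓⬛🟩⬜⬛🟫🟩❓❓❓❓
❓❓❓❓🟫🟩⬜🔴⬜⬛❓❓❓❓
❓❓❓❓🟩⬜⬛⬜⬛⬜❓❓❓❓
❓❓❓❓🟫🟩🟩🟩🟦⬛❓❓❓❓
❓❓❓❓❓❓❓❓❓❓❓❓❓❓
❓❓❓❓❓❓❓❓❓❓❓❓❓❓
❓❓❓❓❓❓❓❓❓❓❓❓❓❓
❓❓❓❓❓❓❓❓❓❓❓❓❓❓

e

❓❓❓❓❓❓❓❓❓❓❓❓❓❓
❓❓❓❓❓❓❓❓❓❓❓❓❓❓
❓❓❓❓❓❓❓❓❓❓❓❓❓❓
❓❓❓🟩🟩🟩🟫🟫🟫❓❓❓❓❓
❓❓❓🟩⬜🟩⬜🟦🟩❓❓❓❓❓
❓❓❓🟩🟫🟫🟩🟩🟦🟦❓❓❓❓
❓❓❓⬛🟩⬜⬛🟫🟩🟦❓❓❓❓
❓❓❓🟫🟩⬜🟩🔴⬛🟩❓❓❓❓
❓❓❓🟩⬜⬛⬜⬛⬜⬛❓❓❓❓
❓❓❓🟫🟩🟩🟩🟦⬛🟩❓❓❓❓
❓❓❓❓❓❓❓❓❓❓❓❓❓❓
❓❓❓❓❓❓❓❓❓❓❓❓❓❓
❓❓❓❓❓❓❓❓❓❓❓❓❓❓
❓❓❓❓❓❓❓❓❓❓❓❓❓❓

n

❓❓❓❓❓❓❓❓❓❓❓❓❓❓
❓❓❓❓❓❓❓❓❓❓❓❓❓❓
❓❓❓❓❓❓❓❓❓❓❓❓❓❓
❓❓❓❓❓❓❓❓❓❓❓❓❓❓
❓❓❓🟩🟩🟩🟫🟫🟫❓❓❓❓❓
❓❓❓🟩⬜🟩⬜🟦🟩⬜❓❓❓❓
❓❓❓🟩🟫🟫🟩🟩🟦🟦❓❓❓❓
❓❓❓⬛🟩⬜⬛🔴🟩🟦❓❓❓❓
❓❓❓🟫🟩⬜🟩⬜⬛🟩❓❓❓❓
❓❓❓🟩⬜⬛⬜⬛⬜⬛❓❓❓❓
❓❓❓🟫🟩🟩🟩🟦⬛🟩❓❓❓❓
❓❓❓❓❓❓❓❓❓❓❓❓❓❓
❓❓❓❓❓❓❓❓❓❓❓❓❓❓
❓❓❓❓❓❓❓❓❓❓❓❓❓❓

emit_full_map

🟩🟩🟩🟫🟫🟫❓
🟩⬜🟩⬜🟦🟩⬜
🟩🟫🟫🟩🟩🟦🟦
⬛🟩⬜⬛🔴🟩🟦
🟫🟩⬜🟩⬜⬛🟩
🟩⬜⬛⬜⬛⬜⬛
🟫🟩🟩🟩🟦⬛🟩

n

❓❓❓❓❓❓❓❓❓❓❓❓❓❓
❓❓❓❓❓❓❓❓❓❓❓❓❓❓
❓❓❓❓❓❓❓❓❓❓❓❓❓❓
❓❓❓❓❓❓❓❓❓❓❓❓❓❓
❓❓❓❓❓❓❓❓❓❓❓❓❓❓
❓❓❓🟩🟩🟩🟫🟫🟫🟩❓❓❓❓
❓❓❓🟩⬜🟩⬜🟦🟩⬜❓❓❓❓
❓❓❓🟩🟫🟫🟩🔴🟦🟦❓❓❓❓
❓❓❓⬛🟩⬜⬛🟫🟩🟦❓❓❓❓
❓❓❓🟫🟩⬜🟩⬜⬛🟩❓❓❓❓
❓❓❓🟩⬜⬛⬜⬛⬜⬛❓❓❓❓
❓❓❓🟫🟩🟩🟩🟦⬛🟩❓❓❓❓
❓❓❓❓❓❓❓❓❓❓❓❓❓❓
❓❓❓❓❓❓❓❓❓❓❓❓❓❓

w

❓❓❓❓❓❓❓❓❓❓❓❓❓❓
❓❓❓❓❓❓❓❓❓❓❓❓❓❓
❓❓❓❓❓❓❓❓❓❓❓❓❓❓
❓❓❓❓❓❓❓❓❓❓❓❓❓❓
❓❓❓❓❓❓❓❓❓❓❓❓❓❓
❓❓❓❓🟩🟩🟩🟫🟫🟫🟩❓❓❓
❓❓❓❓🟩⬜🟩⬜🟦🟩⬜❓❓❓
❓❓❓❓🟩🟫🟫🔴🟩🟦🟦❓❓❓
❓❓❓❓⬛🟩⬜⬛🟫🟩🟦❓❓❓
❓❓❓❓🟫🟩⬜🟩⬜⬛🟩❓❓❓
❓❓❓❓🟩⬜⬛⬜⬛⬜⬛❓❓❓
❓❓❓❓🟫🟩🟩🟩🟦⬛🟩❓❓❓
❓❓❓❓❓❓❓❓❓❓❓❓❓❓
❓❓❓❓❓❓❓❓❓❓❓❓❓❓

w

❓❓❓❓❓❓❓❓❓❓❓❓❓❓
❓❓❓❓❓❓❓❓❓❓❓❓❓❓
❓❓❓❓❓❓❓❓❓❓❓❓❓❓
❓❓❓❓❓❓❓❓❓❓❓❓❓❓
❓❓❓❓❓❓❓❓❓❓❓❓❓❓
❓❓❓❓❓🟩🟩🟩🟫🟫🟫🟩❓❓
❓❓❓❓❓🟩⬜🟩⬜🟦🟩⬜❓❓
❓❓❓❓❓🟩🟫🔴🟩🟩🟦🟦❓❓
❓❓❓❓❓⬛🟩⬜⬛🟫🟩🟦❓❓
❓❓❓❓❓🟫🟩⬜🟩⬜⬛🟩❓❓
❓❓❓❓❓🟩⬜⬛⬜⬛⬜⬛❓❓
❓❓❓❓❓🟫🟩🟩🟩🟦⬛🟩❓❓
❓❓❓❓❓❓❓❓❓❓❓❓❓❓
❓❓❓❓❓❓❓❓❓❓❓❓❓❓

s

❓❓❓❓❓❓❓❓❓❓❓❓❓❓
❓❓❓❓❓❓❓❓❓❓❓❓❓❓
❓❓❓❓❓❓❓❓❓❓❓❓❓❓
❓❓❓❓❓❓❓❓❓❓❓❓❓❓
❓❓❓❓❓🟩🟩🟩🟫🟫🟫🟩❓❓
❓❓❓❓❓🟩⬜🟩⬜🟦🟩⬜❓❓
❓❓❓❓❓🟩🟫🟫🟩🟩🟦🟦❓❓
❓❓❓❓❓⬛🟩🔴⬛🟫🟩🟦❓❓
❓❓❓❓❓🟫🟩⬜🟩⬜⬛🟩❓❓
❓❓❓❓❓🟩⬜⬛⬜⬛⬜⬛❓❓
❓❓❓❓❓🟫🟩🟩🟩🟦⬛🟩❓❓
❓❓❓❓❓❓❓❓❓❓❓❓❓❓
❓❓❓❓❓❓❓❓❓❓❓❓❓❓
❓❓❓❓❓❓❓❓❓❓❓❓❓❓

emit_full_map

🟩🟩🟩🟫🟫🟫🟩
🟩⬜🟩⬜🟦🟩⬜
🟩🟫🟫🟩🟩🟦🟦
⬛🟩🔴⬛🟫🟩🟦
🟫🟩⬜🟩⬜⬛🟩
🟩⬜⬛⬜⬛⬜⬛
🟫🟩🟩🟩🟦⬛🟩

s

❓❓❓❓❓❓❓❓❓❓❓❓❓❓
❓❓❓❓❓❓❓❓❓❓❓❓❓❓
❓❓❓❓❓❓❓❓❓❓❓❓❓❓
❓❓❓❓❓🟩🟩🟩🟫🟫🟫🟩❓❓
❓❓❓❓❓🟩⬜🟩⬜🟦🟩⬜❓❓
❓❓❓❓❓🟩🟫🟫🟩🟩🟦🟦❓❓
❓❓❓❓❓⬛🟩⬜⬛🟫🟩🟦❓❓
❓❓❓❓❓🟫🟩🔴🟩⬜⬛🟩❓❓
❓❓❓❓❓🟩⬜⬛⬜⬛⬜⬛❓❓
❓❓❓❓❓🟫🟩🟩🟩🟦⬛🟩❓❓
❓❓❓❓❓❓❓❓❓❓❓❓❓❓
❓❓❓❓❓❓❓❓❓❓❓❓❓❓
❓❓❓❓❓❓❓❓❓❓❓❓❓❓
❓❓❓❓❓❓❓❓❓❓❓❓❓❓

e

❓❓❓❓❓❓❓❓❓❓❓❓❓❓
❓❓❓❓❓❓❓❓❓❓❓❓❓❓
❓❓❓❓❓❓❓❓❓❓❓❓❓❓
❓❓❓❓🟩🟩🟩🟫🟫🟫🟩❓❓❓
❓❓❓❓🟩⬜🟩⬜🟦🟩⬜❓❓❓
❓❓❓❓🟩🟫🟫🟩🟩🟦🟦❓❓❓
❓❓❓❓⬛🟩⬜⬛🟫🟩🟦❓❓❓
❓❓❓❓🟫🟩⬜🔴⬜⬛🟩❓❓❓
❓❓❓❓🟩⬜⬛⬜⬛⬜⬛❓❓❓
❓❓❓❓🟫🟩🟩🟩🟦⬛🟩❓❓❓
❓❓❓❓❓❓❓❓❓❓❓❓❓❓
❓❓❓❓❓❓❓❓❓❓❓❓❓❓
❓❓❓❓❓❓❓❓❓❓❓❓❓❓
❓❓❓❓❓❓❓❓❓❓❓❓❓❓

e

❓❓❓❓❓❓❓❓❓❓❓❓❓❓
❓❓❓❓❓❓❓❓❓❓❓❓❓❓
❓❓❓❓❓❓❓❓❓❓❓❓❓❓
❓❓❓🟩🟩🟩🟫🟫🟫🟩❓❓❓❓
❓❓❓🟩⬜🟩⬜🟦🟩⬜❓❓❓❓
❓❓❓🟩🟫🟫🟩🟩🟦🟦❓❓❓❓
❓❓❓⬛🟩⬜⬛🟫🟩🟦❓❓❓❓
❓❓❓🟫🟩⬜🟩🔴⬛🟩❓❓❓❓
❓❓❓🟩⬜⬛⬜⬛⬜⬛❓❓❓❓
❓❓❓🟫🟩🟩🟩🟦⬛🟩❓❓❓❓
❓❓❓❓❓❓❓❓❓❓❓❓❓❓
❓❓❓❓❓❓❓❓❓❓❓❓❓❓
❓❓❓❓❓❓❓❓❓❓❓❓❓❓
❓❓❓❓❓❓❓❓❓❓❓❓❓❓

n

❓❓❓❓❓❓❓❓❓❓❓❓❓❓
❓❓❓❓❓❓❓❓❓❓❓❓❓❓
❓❓❓❓❓❓❓❓❓❓❓❓❓❓
❓❓❓❓❓❓❓❓❓❓❓❓❓❓
❓❓❓🟩🟩🟩🟫🟫🟫🟩❓❓❓❓
❓❓❓🟩⬜🟩⬜🟦🟩⬜❓❓❓❓
❓❓❓🟩🟫🟫🟩🟩🟦🟦❓❓❓❓
❓❓❓⬛🟩⬜⬛🔴🟩🟦❓❓❓❓
❓❓❓🟫🟩⬜🟩⬜⬛🟩❓❓❓❓
❓❓❓🟩⬜⬛⬜⬛⬜⬛❓❓❓❓
❓❓❓🟫🟩🟩🟩🟦⬛🟩❓❓❓❓
❓❓❓❓❓❓❓❓❓❓❓❓❓❓
❓❓❓❓❓❓❓❓❓❓❓❓❓❓
❓❓❓❓❓❓❓❓❓❓❓❓❓❓

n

❓❓❓❓❓❓❓❓❓❓❓❓❓❓
❓❓❓❓❓❓❓❓❓❓❓❓❓❓
❓❓❓❓❓❓❓❓❓❓❓❓❓❓
❓❓❓❓❓❓❓❓❓❓❓❓❓❓
❓❓❓❓❓❓❓❓❓❓❓❓❓❓
❓❓❓🟩🟩🟩🟫🟫🟫🟩❓❓❓❓
❓❓❓🟩⬜🟩⬜🟦🟩⬜❓❓❓❓
❓❓❓🟩🟫🟫🟩🔴🟦🟦❓❓❓❓
❓❓❓⬛🟩⬜⬛🟫🟩🟦❓❓❓❓
❓❓❓🟫🟩⬜🟩⬜⬛🟩❓❓❓❓
❓❓❓🟩⬜⬛⬜⬛⬜⬛❓❓❓❓
❓❓❓🟫🟩🟩🟩🟦⬛🟩❓❓❓❓
❓❓❓❓❓❓❓❓❓❓❓❓❓❓
❓❓❓❓❓❓❓❓❓❓❓❓❓❓

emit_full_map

🟩🟩🟩🟫🟫🟫🟩
🟩⬜🟩⬜🟦🟩⬜
🟩🟫🟫🟩🔴🟦🟦
⬛🟩⬜⬛🟫🟩🟦
🟫🟩⬜🟩⬜⬛🟩
🟩⬜⬛⬜⬛⬜⬛
🟫🟩🟩🟩🟦⬛🟩


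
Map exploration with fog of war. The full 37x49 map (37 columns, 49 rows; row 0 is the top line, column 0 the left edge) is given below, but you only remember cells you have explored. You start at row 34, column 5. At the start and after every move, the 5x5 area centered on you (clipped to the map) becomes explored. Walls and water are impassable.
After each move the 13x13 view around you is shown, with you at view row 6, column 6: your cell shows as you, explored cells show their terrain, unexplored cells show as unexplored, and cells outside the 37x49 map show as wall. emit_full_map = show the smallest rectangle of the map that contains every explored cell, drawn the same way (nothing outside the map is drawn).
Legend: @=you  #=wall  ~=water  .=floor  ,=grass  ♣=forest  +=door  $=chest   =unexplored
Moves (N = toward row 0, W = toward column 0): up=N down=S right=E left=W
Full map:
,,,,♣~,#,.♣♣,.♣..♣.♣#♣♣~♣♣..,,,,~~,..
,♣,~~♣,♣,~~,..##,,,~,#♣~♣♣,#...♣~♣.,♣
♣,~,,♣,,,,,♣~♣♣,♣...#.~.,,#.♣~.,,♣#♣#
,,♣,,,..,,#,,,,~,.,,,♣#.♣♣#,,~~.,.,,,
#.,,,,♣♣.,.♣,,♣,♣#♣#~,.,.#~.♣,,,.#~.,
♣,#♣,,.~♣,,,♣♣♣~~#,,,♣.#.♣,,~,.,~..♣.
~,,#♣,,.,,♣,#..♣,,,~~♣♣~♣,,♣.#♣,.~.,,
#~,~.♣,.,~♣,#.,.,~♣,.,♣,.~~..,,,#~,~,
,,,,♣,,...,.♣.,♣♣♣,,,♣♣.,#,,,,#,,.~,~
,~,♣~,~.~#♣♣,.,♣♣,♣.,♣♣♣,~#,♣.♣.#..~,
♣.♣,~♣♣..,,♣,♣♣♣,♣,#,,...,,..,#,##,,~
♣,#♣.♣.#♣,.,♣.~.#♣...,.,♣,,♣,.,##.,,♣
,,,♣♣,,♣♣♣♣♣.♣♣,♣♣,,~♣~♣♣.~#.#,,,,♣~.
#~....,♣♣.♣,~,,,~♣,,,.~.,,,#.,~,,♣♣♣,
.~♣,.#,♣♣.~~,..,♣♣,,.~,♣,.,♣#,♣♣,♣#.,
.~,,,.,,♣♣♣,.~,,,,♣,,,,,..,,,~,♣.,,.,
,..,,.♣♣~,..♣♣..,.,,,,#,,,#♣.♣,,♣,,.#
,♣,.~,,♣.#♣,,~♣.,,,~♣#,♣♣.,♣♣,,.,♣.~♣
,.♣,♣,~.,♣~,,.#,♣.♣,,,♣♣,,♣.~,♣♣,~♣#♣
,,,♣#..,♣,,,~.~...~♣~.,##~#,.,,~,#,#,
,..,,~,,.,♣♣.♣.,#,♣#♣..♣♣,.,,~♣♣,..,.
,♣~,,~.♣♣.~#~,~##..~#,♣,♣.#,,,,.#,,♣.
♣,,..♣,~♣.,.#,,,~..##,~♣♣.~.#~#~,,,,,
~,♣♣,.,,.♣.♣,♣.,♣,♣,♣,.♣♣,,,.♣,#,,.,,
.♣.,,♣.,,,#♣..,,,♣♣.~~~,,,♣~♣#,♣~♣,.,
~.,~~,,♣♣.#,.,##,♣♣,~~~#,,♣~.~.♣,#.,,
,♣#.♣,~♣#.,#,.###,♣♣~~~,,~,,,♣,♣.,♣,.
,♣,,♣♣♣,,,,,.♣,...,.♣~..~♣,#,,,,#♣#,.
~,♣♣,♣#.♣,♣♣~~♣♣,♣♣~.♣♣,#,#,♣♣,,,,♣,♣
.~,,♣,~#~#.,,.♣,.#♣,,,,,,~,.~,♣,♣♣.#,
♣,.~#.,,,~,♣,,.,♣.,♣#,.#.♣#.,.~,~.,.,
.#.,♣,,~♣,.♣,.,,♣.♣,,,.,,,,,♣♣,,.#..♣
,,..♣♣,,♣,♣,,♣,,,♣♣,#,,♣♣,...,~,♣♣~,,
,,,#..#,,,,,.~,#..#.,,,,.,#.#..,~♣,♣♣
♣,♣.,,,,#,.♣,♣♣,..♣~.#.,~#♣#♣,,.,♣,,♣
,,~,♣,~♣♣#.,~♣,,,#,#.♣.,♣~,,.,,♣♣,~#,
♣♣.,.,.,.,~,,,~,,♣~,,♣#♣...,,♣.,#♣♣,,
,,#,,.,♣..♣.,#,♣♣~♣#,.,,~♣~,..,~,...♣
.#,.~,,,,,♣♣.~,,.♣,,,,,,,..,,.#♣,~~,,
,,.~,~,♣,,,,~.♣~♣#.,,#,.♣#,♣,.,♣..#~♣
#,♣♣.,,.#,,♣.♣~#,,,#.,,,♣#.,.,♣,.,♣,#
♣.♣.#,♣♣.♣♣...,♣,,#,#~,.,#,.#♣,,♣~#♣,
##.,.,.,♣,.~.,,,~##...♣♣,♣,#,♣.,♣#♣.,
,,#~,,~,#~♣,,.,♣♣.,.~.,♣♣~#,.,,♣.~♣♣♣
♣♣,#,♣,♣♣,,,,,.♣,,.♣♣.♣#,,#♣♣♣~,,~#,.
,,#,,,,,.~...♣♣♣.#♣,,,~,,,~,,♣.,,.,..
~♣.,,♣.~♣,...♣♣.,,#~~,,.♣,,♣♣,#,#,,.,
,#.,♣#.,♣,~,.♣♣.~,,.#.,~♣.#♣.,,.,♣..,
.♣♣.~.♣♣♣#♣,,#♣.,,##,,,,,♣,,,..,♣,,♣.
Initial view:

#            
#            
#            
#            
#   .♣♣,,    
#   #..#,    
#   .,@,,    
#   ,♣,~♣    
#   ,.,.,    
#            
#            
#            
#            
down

#            
#            
#            
#   .♣♣,,    
#   #..#,    
#   .,,,,    
#   ,♣@~♣    
#   ,.,.,    
#   ,,.,♣    
#            
#            
#            
#            

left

##           
##           
##           
##   .♣♣,,   
##  ,#..#,   
##  ♣.,,,,   
##  ~,@,~♣   
##  .,.,.,   
##  #,,.,♣   
##           
##           
##           
##           

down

##           
##           
##   .♣♣,,   
##  ,#..#,   
##  ♣.,,,,   
##  ~,♣,~♣   
##  .,@,.,   
##  #,,.,♣   
##  ,.~,,    
##           
##           
##           
##           

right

#            
#            
#   .♣♣,,    
#  ,#..#,    
#  ♣.,,,,    
#  ~,♣,~♣    
#  .,.@.,    
#  #,,.,♣    
#  ,.~,,,    
#            
#            
#            
#            

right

             
             
   .♣♣,,     
  ,#..#,     
  ♣.,,,,#    
  ~,♣,~♣♣    
  .,.,@,.    
  #,,.,♣.    
  ,.~,,,,    
             
             
             
             

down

             
   .♣♣,,     
  ,#..#,     
  ♣.,,,,#    
  ~,♣,~♣♣    
  .,.,.,.    
  #,,.@♣.    
  ,.~,,,,    
    ,~,♣,    
             
             
             
             

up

             
             
   .♣♣,,     
  ,#..#,     
  ♣.,,,,#    
  ~,♣,~♣♣    
  .,.,@,.    
  #,,.,♣.    
  ,.~,,,,    
    ,~,♣,    
             
             
             

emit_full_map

 .♣♣,, 
,#..#, 
♣.,,,,#
~,♣,~♣♣
.,.,@,.
#,,.,♣.
,.~,,,,
  ,~,♣,

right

             
             
  .♣♣,,      
 ,#..#,      
 ♣.,,,,#,    
 ~,♣,~♣♣#    
 .,.,.@.,    
 #,,.,♣..    
 ,.~,,,,,    
   ,~,♣,     
             
             
             

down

             
  .♣♣,,      
 ,#..#,      
 ♣.,,,,#,    
 ~,♣,~♣♣#    
 .,.,.,.,    
 #,,.,@..    
 ,.~,,,,,    
   ,~,♣,,    
             
             
             
             

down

  .♣♣,,      
 ,#..#,      
 ♣.,,,,#,    
 ~,♣,~♣♣#    
 .,.,.,.,    
 #,,.,♣..    
 ,.~,,@,,    
   ,~,♣,,    
    ,,.#,    
             
             
             
             

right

 .♣♣,,       
,#..#,       
♣.,,,,#,     
~,♣,~♣♣#     
.,.,.,.,~    
#,,.,♣..♣    
,.~,,,@,♣    
  ,~,♣,,,    
   ,,.#,,    
             
             
             
             

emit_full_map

 .♣♣,,   
,#..#,   
♣.,,,,#, 
~,♣,~♣♣# 
.,.,.,.,~
#,,.,♣..♣
,.~,,,@,♣
  ,~,♣,,,
   ,,.#,,

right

.♣♣,,        
#..#,        
.,,,,#,      
,♣,~♣♣#      
,.,.,.,~,    
,,.,♣..♣.    
.~,,,,@♣♣    
 ,~,♣,,,,    
  ,,.#,,♣    
             
             
             
             

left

 .♣♣,,       
,#..#,       
♣.,,,,#,     
~,♣,~♣♣#     
.,.,.,.,~,   
#,,.,♣..♣.   
,.~,,,@,♣♣   
  ,~,♣,,,,   
   ,,.#,,♣   
             
             
             
             

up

             
 .♣♣,,       
,#..#,       
♣.,,,,#,     
~,♣,~♣♣#.    
.,.,.,.,~,   
#,,.,♣@.♣.   
,.~,,,,,♣♣   
  ,~,♣,,,,   
   ,,.#,,♣   
             
             
             

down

 .♣♣,,       
,#..#,       
♣.,,,,#,     
~,♣,~♣♣#.    
.,.,.,.,~,   
#,,.,♣..♣.   
,.~,,,@,♣♣   
  ,~,♣,,,,   
   ,,.#,,♣   
             
             
             
             

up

             
 .♣♣,,       
,#..#,       
♣.,,,,#,     
~,♣,~♣♣#.    
.,.,.,.,~,   
#,,.,♣@.♣.   
,.~,,,,,♣♣   
  ,~,♣,,,,   
   ,,.#,,♣   
             
             
             

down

 .♣♣,,       
,#..#,       
♣.,,,,#,     
~,♣,~♣♣#.    
.,.,.,.,~,   
#,,.,♣..♣.   
,.~,,,@,♣♣   
  ,~,♣,,,,   
   ,,.#,,♣   
             
             
             
             

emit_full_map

 .♣♣,,    
,#..#,    
♣.,,,,#,  
~,♣,~♣♣#. 
.,.,.,.,~,
#,,.,♣..♣.
,.~,,,@,♣♣
  ,~,♣,,,,
   ,,.#,,♣


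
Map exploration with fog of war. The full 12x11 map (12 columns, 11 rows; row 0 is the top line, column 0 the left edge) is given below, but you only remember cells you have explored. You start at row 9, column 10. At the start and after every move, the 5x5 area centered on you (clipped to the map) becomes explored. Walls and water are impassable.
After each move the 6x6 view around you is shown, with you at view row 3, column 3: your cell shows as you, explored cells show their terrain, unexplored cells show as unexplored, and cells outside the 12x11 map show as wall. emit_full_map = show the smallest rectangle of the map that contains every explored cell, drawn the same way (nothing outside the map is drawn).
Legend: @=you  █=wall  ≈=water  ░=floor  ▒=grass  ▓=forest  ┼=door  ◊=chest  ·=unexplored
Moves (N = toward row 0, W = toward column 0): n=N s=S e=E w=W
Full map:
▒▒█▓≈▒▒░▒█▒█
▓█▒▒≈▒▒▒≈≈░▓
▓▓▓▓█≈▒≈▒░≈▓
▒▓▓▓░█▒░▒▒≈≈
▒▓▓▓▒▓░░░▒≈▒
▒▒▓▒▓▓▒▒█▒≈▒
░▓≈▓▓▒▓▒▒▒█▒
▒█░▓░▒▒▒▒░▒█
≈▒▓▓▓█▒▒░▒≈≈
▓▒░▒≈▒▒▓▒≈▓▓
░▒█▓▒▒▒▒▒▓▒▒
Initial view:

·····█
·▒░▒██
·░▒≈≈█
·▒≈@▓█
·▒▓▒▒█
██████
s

·▒░▒██
·░▒≈≈█
·▒≈▓▓█
·▒▓@▒█
██████
██████

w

··▒░▒█
·▒░▒≈≈
·▓▒≈▓▓
·▒▒@▒▒
██████
██████

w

···▒░▒
·▒▒░▒≈
·▒▓▒≈▓
·▒▒@▓▒
██████
██████

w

····▒░
·█▒▒░▒
·▒▒▓▒≈
·▒▒@▒▓
██████
██████

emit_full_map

···▒░▒█
█▒▒░▒≈≈
▒▒▓▒≈▓▓
▒▒@▒▓▒▒

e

···▒░▒
█▒▒░▒≈
▒▒▓▒≈▓
▒▒▒@▓▒
██████
██████

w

····▒░
·█▒▒░▒
·▒▒▓▒≈
·▒▒@▒▓
██████
██████

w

·····▒
·▓█▒▒░
·≈▒▒▓▒
·▒▒@▒▒
██████
██████

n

······
·░▒▒▒▒
·▓█▒▒░
·≈▒@▓▒
·▒▒▒▒▒
██████

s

·░▒▒▒▒
·▓█▒▒░
·≈▒▒▓▒
·▒▒@▒▒
██████
██████

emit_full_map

░▒▒▒▒░▒█
▓█▒▒░▒≈≈
≈▒▒▓▒≈▓▓
▒▒@▒▒▓▒▒

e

░▒▒▒▒░
▓█▒▒░▒
≈▒▒▓▒≈
▒▒▒@▒▓
██████
██████

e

▒▒▒▒░▒
█▒▒░▒≈
▒▒▓▒≈▓
▒▒▒@▓▒
██████
██████

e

▒▒▒░▒█
▒▒░▒≈≈
▒▓▒≈▓▓
▒▒▒@▒▒
██████
██████

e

▒▒░▒██
▒░▒≈≈█
▓▒≈▓▓█
▒▒▓@▒█
██████
██████

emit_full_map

░▒▒▒▒░▒█
▓█▒▒░▒≈≈
≈▒▒▓▒≈▓▓
▒▒▒▒▒▓@▒


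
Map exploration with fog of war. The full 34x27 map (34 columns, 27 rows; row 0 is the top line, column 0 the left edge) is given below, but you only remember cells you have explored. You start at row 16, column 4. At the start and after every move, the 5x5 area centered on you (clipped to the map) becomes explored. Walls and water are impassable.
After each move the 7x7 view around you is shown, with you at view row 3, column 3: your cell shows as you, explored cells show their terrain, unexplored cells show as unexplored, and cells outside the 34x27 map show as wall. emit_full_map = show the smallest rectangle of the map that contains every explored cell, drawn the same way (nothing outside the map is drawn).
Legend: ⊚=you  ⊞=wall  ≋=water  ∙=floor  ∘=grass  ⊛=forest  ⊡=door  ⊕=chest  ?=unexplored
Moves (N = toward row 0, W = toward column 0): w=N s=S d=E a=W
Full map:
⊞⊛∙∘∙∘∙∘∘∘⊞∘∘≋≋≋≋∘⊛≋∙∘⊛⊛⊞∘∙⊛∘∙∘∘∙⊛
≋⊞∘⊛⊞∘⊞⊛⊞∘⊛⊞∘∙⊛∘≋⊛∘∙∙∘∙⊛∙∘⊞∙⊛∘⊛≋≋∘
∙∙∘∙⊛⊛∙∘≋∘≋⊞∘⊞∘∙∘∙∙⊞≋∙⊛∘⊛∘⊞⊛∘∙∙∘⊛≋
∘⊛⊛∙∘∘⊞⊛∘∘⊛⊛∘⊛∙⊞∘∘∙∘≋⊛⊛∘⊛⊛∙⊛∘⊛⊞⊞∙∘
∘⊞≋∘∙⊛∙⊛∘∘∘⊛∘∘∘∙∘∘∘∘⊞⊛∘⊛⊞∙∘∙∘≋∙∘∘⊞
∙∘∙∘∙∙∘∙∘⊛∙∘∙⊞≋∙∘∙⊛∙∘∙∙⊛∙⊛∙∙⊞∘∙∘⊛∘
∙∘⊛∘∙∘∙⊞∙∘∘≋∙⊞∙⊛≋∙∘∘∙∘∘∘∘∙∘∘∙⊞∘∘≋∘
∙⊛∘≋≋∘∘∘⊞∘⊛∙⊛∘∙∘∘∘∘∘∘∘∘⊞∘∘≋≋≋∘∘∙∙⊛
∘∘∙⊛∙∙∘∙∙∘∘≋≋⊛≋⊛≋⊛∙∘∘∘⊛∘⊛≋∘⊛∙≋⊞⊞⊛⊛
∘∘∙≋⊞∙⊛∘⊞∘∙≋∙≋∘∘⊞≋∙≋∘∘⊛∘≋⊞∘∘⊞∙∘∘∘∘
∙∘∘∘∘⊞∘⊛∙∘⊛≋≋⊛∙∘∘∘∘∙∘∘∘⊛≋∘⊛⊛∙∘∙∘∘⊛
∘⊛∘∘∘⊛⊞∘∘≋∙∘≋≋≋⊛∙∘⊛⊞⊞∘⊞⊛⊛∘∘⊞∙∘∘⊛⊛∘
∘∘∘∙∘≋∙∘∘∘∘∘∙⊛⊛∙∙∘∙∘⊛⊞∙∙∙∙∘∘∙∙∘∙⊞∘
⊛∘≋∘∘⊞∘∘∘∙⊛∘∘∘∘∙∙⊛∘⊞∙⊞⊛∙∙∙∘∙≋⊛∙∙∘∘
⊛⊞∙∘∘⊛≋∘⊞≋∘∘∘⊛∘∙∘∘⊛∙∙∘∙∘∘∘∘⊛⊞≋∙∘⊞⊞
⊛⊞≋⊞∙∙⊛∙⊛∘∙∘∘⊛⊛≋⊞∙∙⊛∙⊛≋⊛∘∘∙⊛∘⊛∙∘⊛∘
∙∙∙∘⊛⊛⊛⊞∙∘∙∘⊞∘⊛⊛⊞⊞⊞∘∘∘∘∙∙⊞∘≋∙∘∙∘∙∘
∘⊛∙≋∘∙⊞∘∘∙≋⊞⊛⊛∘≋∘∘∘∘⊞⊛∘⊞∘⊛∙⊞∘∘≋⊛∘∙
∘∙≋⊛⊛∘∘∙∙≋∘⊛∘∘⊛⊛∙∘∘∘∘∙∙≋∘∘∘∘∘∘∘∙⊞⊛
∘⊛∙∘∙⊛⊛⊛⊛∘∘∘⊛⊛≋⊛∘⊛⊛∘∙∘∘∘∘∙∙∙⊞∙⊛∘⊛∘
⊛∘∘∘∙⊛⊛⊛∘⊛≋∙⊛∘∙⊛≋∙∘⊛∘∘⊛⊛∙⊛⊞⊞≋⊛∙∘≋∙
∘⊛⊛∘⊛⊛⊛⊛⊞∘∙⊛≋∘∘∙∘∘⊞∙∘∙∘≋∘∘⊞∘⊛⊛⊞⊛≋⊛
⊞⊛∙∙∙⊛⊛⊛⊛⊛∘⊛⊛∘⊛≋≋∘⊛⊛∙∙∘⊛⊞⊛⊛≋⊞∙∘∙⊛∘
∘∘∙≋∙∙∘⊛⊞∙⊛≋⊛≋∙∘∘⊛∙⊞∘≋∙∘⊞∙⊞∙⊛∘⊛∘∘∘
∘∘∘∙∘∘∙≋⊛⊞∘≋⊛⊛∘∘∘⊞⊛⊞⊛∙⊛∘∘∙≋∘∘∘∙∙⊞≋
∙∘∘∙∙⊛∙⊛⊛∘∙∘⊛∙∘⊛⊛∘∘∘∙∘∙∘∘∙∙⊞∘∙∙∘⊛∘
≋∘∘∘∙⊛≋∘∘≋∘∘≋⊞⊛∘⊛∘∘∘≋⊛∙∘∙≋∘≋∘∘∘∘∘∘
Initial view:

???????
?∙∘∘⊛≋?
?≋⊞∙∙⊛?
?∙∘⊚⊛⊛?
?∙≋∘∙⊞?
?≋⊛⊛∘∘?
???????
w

???????
?≋∘∘⊞∘?
?∙∘∘⊛≋?
?≋⊞⊚∙⊛?
?∙∘⊛⊛⊛?
?∙≋∘∙⊞?
?≋⊛⊛∘∘?

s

?≋∘∘⊞∘?
?∙∘∘⊛≋?
?≋⊞∙∙⊛?
?∙∘⊚⊛⊛?
?∙≋∘∙⊞?
?≋⊛⊛∘∘?
???????

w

???????
?≋∘∘⊞∘?
?∙∘∘⊛≋?
?≋⊞⊚∙⊛?
?∙∘⊛⊛⊛?
?∙≋∘∙⊞?
?≋⊛⊛∘∘?

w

???????
?∘∙∘≋∙?
?≋∘∘⊞∘?
?∙∘⊚⊛≋?
?≋⊞∙∙⊛?
?∙∘⊛⊛⊛?
?∙≋∘∙⊞?

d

???????
∘∙∘≋∙∘?
≋∘∘⊞∘∘?
∙∘∘⊚≋∘?
≋⊞∙∙⊛∙?
∙∘⊛⊛⊛⊞?
∙≋∘∙⊞??

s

∘∙∘≋∙∘?
≋∘∘⊞∘∘?
∙∘∘⊛≋∘?
≋⊞∙⊚⊛∙?
∙∘⊛⊛⊛⊞?
∙≋∘∙⊞∘?
≋⊛⊛∘∘??

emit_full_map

∘∙∘≋∙∘
≋∘∘⊞∘∘
∙∘∘⊛≋∘
≋⊞∙⊚⊛∙
∙∘⊛⊛⊛⊞
∙≋∘∙⊞∘
≋⊛⊛∘∘?

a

?∘∙∘≋∙∘
?≋∘∘⊞∘∘
?∙∘∘⊛≋∘
?≋⊞⊚∙⊛∙
?∙∘⊛⊛⊛⊞
?∙≋∘∙⊞∘
?≋⊛⊛∘∘?

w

???????
?∘∙∘≋∙∘
?≋∘∘⊞∘∘
?∙∘⊚⊛≋∘
?≋⊞∙∙⊛∙
?∙∘⊛⊛⊛⊞
?∙≋∘∙⊞∘

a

???????
?∘∘∙∘≋∙
?∘≋∘∘⊞∘
?⊞∙⊚∘⊛≋
?⊞≋⊞∙∙⊛
?∙∙∘⊛⊛⊛
??∙≋∘∙⊞

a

⊞??????
⊞∘∘∘∙∘≋
⊞⊛∘≋∘∘⊞
⊞⊛⊞⊚∘∘⊛
⊞⊛⊞≋⊞∙∙
⊞∙∙∙∘⊛⊛
⊞??∙≋∘∙

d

???????
∘∘∘∙∘≋∙
⊛∘≋∘∘⊞∘
⊛⊞∙⊚∘⊛≋
⊛⊞≋⊞∙∙⊛
∙∙∙∘⊛⊛⊛
??∙≋∘∙⊞

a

⊞??????
⊞∘∘∘∙∘≋
⊞⊛∘≋∘∘⊞
⊞⊛⊞⊚∘∘⊛
⊞⊛⊞≋⊞∙∙
⊞∙∙∙∘⊛⊛
⊞??∙≋∘∙

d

???????
∘∘∘∙∘≋∙
⊛∘≋∘∘⊞∘
⊛⊞∙⊚∘⊛≋
⊛⊞≋⊞∙∙⊛
∙∙∙∘⊛⊛⊛
??∙≋∘∙⊞

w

???????
?⊛∘∘∘⊛?
∘∘∘∙∘≋∙
⊛∘≋⊚∘⊞∘
⊛⊞∙∘∘⊛≋
⊛⊞≋⊞∙∙⊛
∙∙∙∘⊛⊛⊛

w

???????
?∘∘∘∘⊞?
?⊛∘∘∘⊛?
∘∘∘⊚∘≋∙
⊛∘≋∘∘⊞∘
⊛⊞∙∘∘⊛≋
⊛⊞≋⊞∙∙⊛

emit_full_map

?∘∘∘∘⊞??
?⊛∘∘∘⊛??
∘∘∘⊚∘≋∙∘
⊛∘≋∘∘⊞∘∘
⊛⊞∙∘∘⊛≋∘
⊛⊞≋⊞∙∙⊛∙
∙∙∙∘⊛⊛⊛⊞
??∙≋∘∙⊞∘
??≋⊛⊛∘∘?

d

???????
∘∘∘∘⊞∘?
⊛∘∘∘⊛⊞?
∘∘∙⊚≋∙∘
∘≋∘∘⊞∘∘
⊞∙∘∘⊛≋∘
⊞≋⊞∙∙⊛∙

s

∘∘∘∘⊞∘?
⊛∘∘∘⊛⊞?
∘∘∙∘≋∙∘
∘≋∘⊚⊞∘∘
⊞∙∘∘⊛≋∘
⊞≋⊞∙∙⊛∙
∙∙∘⊛⊛⊛⊞

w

???????
∘∘∘∘⊞∘?
⊛∘∘∘⊛⊞?
∘∘∙⊚≋∙∘
∘≋∘∘⊞∘∘
⊞∙∘∘⊛≋∘
⊞≋⊞∙∙⊛∙

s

∘∘∘∘⊞∘?
⊛∘∘∘⊛⊞?
∘∘∙∘≋∙∘
∘≋∘⊚⊞∘∘
⊞∙∘∘⊛≋∘
⊞≋⊞∙∙⊛∙
∙∙∘⊛⊛⊛⊞

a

?∘∘∘∘⊞∘
?⊛∘∘∘⊛⊞
∘∘∘∙∘≋∙
⊛∘≋⊚∘⊞∘
⊛⊞∙∘∘⊛≋
⊛⊞≋⊞∙∙⊛
∙∙∙∘⊛⊛⊛
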